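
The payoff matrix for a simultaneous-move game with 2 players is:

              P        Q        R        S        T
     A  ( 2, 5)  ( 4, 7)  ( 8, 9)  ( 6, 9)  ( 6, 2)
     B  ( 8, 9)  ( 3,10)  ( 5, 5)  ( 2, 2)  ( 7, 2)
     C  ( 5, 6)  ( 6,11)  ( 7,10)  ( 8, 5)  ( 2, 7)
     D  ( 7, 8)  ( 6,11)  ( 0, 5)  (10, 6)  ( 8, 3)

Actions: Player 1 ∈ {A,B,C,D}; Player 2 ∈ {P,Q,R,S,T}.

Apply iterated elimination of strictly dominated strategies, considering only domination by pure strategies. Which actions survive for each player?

Survivors P1:{A,C,D} P2:{Q,R,S}

P2 drop P (Q beats it: A:7>5 B:10>9 C:11>6 D:11>8)
P2 drop T (Q beats it: A:7>2 B:10>2 C:11>7 D:11>3)
P1 drop B (A beats it: Q:4>3 R:8>5 S:6>2)
P1→{A,C,D} P2→{Q,R,S}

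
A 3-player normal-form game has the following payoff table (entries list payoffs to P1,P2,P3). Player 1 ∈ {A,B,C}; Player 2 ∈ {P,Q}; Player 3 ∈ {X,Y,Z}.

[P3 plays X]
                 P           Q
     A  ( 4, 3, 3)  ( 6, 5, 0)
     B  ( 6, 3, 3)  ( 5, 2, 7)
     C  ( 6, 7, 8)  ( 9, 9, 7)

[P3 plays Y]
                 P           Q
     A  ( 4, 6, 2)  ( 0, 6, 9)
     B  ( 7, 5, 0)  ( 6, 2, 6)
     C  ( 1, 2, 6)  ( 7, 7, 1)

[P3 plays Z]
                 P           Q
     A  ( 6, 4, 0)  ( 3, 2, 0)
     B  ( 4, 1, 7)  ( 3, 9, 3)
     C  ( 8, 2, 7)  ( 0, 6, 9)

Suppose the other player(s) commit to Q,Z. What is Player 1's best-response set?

BR_1 = {A,B}

u_1(A vs Q,Z) = 3
u_1(B vs Q,Z) = 3
u_1(C vs Q,Z) = 0
max payoff 3 at {A,B}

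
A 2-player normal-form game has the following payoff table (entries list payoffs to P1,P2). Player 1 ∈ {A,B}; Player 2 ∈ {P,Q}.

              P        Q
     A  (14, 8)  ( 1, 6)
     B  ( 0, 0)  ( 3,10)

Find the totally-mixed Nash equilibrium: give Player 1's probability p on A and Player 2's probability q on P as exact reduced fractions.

P1 indiff ⇒ q·14+(1-q)·1 = q·0+(1-q)·3 ⇒ q(14) = (1-q)(2) ⇒ q = 1/8
P2 indiff ⇒ p·8+(1-p)·0 = p·6+(1-p)·10 ⇒ p(2) = (1-p)(10) ⇒ p = 5/6

p=5/6, q=1/8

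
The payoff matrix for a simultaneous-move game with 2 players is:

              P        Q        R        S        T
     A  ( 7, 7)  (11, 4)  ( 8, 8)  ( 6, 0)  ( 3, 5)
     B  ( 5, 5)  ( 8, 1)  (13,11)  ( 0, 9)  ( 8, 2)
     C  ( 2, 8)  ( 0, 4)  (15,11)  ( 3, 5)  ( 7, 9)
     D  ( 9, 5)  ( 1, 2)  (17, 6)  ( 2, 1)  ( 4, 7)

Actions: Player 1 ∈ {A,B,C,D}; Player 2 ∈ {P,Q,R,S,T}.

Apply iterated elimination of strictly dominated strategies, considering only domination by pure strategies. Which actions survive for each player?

P2 drop P (R beats it: A:8>7 B:11>5 C:11>8 D:6>5)
P2 drop Q (R beats it: A:8>4 B:11>1 C:11>4 D:6>2)
P2 drop S (R beats it: A:8>0 B:11>9 C:11>5 D:6>1)
P1 drop A (B beats it: R:13>8 T:8>3)
P1→{B,C,D} P2→{R,T}

Remaining: P1:{B,C,D} P2:{R,T}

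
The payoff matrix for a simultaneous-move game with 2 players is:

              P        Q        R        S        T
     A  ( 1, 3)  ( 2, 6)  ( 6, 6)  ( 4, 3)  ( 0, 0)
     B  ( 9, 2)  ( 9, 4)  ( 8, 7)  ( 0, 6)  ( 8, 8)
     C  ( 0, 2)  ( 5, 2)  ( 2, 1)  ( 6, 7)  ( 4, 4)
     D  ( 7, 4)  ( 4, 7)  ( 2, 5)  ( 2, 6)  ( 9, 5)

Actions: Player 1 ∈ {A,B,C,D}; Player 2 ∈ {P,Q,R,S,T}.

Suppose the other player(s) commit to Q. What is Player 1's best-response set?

argmax u_1 = {B}

u_1(A vs Q) = 2
u_1(B vs Q) = 9
u_1(C vs Q) = 5
u_1(D vs Q) = 4
max payoff 9 at {B}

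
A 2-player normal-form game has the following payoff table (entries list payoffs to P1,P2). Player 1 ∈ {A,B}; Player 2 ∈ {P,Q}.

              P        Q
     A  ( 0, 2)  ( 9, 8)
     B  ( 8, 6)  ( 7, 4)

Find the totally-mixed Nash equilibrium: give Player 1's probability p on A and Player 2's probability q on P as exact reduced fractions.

P1 mixes 1/4 on A; P2 mixes 1/5 on P

P1 indiff ⇒ q·0+(1-q)·9 = q·8+(1-q)·7 ⇒ q(-8) = (1-q)(-2) ⇒ q = 1/5
P2 indiff ⇒ p·2+(1-p)·6 = p·8+(1-p)·4 ⇒ p(-6) = (1-p)(-2) ⇒ p = 1/4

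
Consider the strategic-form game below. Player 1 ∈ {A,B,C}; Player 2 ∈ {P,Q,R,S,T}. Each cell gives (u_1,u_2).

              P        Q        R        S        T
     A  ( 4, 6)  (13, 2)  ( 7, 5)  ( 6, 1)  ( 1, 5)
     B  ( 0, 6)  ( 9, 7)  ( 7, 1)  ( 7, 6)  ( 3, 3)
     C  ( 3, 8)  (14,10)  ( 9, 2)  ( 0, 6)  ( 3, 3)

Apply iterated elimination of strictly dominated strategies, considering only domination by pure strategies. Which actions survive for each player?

Remaining: P1:{A,C} P2:{P,Q}

P2 drop R (P beats it: A:6>5 B:6>1 C:8>2)
P2 drop S (Q beats it: A:2>1 B:7>6 C:10>6)
P2 drop T (P beats it: A:6>5 B:6>3 C:8>3)
P1 drop B (A beats it: P:4>0 Q:13>9)
P1→{A,C} P2→{P,Q}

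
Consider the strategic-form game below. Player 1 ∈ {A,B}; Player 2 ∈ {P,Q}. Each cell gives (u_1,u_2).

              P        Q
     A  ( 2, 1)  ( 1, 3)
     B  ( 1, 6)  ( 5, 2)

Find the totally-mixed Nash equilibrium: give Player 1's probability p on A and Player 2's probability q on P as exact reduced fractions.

(p,q) = (2/3, 4/5)

P1 indiff ⇒ q·2+(1-q)·1 = q·1+(1-q)·5 ⇒ q(1) = (1-q)(4) ⇒ q = 4/5
P2 indiff ⇒ p·1+(1-p)·6 = p·3+(1-p)·2 ⇒ p(-2) = (1-p)(-4) ⇒ p = 2/3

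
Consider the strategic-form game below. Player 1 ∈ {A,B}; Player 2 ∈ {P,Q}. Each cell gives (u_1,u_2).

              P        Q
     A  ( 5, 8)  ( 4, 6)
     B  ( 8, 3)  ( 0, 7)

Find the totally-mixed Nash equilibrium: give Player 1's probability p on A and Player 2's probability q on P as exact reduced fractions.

P1 indiff ⇒ q·5+(1-q)·4 = q·8+(1-q)·0 ⇒ q(-3) = (1-q)(-4) ⇒ q = 4/7
P2 indiff ⇒ p·8+(1-p)·3 = p·6+(1-p)·7 ⇒ p(2) = (1-p)(4) ⇒ p = 2/3

p=2/3, q=4/7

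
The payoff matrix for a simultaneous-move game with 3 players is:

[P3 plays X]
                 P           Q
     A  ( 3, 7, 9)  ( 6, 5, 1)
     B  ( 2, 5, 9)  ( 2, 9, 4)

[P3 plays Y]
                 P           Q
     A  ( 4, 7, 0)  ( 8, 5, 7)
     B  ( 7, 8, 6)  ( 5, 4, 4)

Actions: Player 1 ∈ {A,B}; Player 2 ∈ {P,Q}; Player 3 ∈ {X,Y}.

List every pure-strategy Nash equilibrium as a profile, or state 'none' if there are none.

(A,P,X): NE
(A,P,Y): not NE [P1→B gives 7>4; P3→X gives 9>0]
(A,Q,X): not NE [P2→P gives 7>5; P3→Y gives 7>1]
(A,Q,Y): not NE [P2→P gives 7>5]
(B,P,X): not NE [P1→A gives 3>2; P2→Q gives 9>5]
(B,P,Y): not NE [P3→X gives 9>6]
(B,Q,X): not NE [P1→A gives 6>2]
(B,Q,Y): not NE [P1→A gives 8>5; P2→P gives 8>4]

PSNE = {(A,P,X)}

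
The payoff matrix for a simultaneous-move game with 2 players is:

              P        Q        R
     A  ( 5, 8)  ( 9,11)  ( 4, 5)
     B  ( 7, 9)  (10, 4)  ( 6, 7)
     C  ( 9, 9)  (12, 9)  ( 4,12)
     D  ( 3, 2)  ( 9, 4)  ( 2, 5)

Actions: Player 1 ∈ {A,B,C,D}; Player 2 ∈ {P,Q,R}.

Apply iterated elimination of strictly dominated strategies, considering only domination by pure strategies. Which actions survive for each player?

IESDS → P1:{B,C} P2:{P,R}

P1 drop A (B beats it: P:7>5 Q:10>9 R:6>4)
P1 drop D (B beats it: P:7>3 Q:10>9 R:6>2)
P2 drop Q (R beats it: B:7>4 C:12>9)
P1→{B,C} P2→{P,R}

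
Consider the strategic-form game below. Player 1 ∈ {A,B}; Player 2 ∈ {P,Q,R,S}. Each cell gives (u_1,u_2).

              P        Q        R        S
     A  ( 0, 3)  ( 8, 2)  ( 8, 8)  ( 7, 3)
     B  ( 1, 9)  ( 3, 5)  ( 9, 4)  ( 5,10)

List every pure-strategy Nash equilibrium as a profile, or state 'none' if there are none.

No pure NE.

(A,P): not NE [P1→B gives 1>0; P2→R gives 8>3]
(A,Q): not NE [P2→R gives 8>2]
(A,R): not NE [P1→B gives 9>8]
(A,S): not NE [P2→R gives 8>3]
(B,P): not NE [P2→S gives 10>9]
(B,Q): not NE [P1→A gives 8>3; P2→S gives 10>5]
(B,R): not NE [P2→S gives 10>4]
(B,S): not NE [P1→A gives 7>5]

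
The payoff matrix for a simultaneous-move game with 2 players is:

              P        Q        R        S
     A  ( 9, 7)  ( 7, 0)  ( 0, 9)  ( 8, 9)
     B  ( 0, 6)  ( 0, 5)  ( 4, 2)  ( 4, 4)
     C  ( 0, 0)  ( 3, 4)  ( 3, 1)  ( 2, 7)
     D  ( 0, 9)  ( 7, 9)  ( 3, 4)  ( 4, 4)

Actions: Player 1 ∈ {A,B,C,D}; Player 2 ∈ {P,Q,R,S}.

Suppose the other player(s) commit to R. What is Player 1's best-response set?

u_1(A vs R) = 0
u_1(B vs R) = 4
u_1(C vs R) = 3
u_1(D vs R) = 3
max payoff 4 at {B}

P1 best: {B}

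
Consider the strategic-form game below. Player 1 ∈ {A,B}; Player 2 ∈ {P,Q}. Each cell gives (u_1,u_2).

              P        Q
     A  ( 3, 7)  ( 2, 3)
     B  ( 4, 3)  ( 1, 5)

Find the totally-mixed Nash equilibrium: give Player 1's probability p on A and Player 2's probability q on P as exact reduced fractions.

P1 indiff ⇒ q·3+(1-q)·2 = q·4+(1-q)·1 ⇒ q(-1) = (1-q)(-1) ⇒ q = 1/2
P2 indiff ⇒ p·7+(1-p)·3 = p·3+(1-p)·5 ⇒ p(4) = (1-p)(2) ⇒ p = 1/3

P1 mixes 1/3 on A; P2 mixes 1/2 on P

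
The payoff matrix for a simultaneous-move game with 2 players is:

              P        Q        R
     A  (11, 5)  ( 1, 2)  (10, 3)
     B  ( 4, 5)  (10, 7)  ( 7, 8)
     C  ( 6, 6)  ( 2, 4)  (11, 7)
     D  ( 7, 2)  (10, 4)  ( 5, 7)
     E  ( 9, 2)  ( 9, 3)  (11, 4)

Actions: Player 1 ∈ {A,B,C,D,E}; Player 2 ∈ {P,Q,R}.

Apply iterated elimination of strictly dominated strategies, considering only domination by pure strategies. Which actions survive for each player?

Survivors P1:{A,C,E} P2:{P,R}

P2 drop Q (R beats it: A:3>2 B:8>7 C:7>4 D:7>4 E:4>3)
P1 drop B (A beats it: P:11>4 R:10>7)
P1 drop D (A beats it: P:11>7 R:10>5)
P1→{A,C,E} P2→{P,R}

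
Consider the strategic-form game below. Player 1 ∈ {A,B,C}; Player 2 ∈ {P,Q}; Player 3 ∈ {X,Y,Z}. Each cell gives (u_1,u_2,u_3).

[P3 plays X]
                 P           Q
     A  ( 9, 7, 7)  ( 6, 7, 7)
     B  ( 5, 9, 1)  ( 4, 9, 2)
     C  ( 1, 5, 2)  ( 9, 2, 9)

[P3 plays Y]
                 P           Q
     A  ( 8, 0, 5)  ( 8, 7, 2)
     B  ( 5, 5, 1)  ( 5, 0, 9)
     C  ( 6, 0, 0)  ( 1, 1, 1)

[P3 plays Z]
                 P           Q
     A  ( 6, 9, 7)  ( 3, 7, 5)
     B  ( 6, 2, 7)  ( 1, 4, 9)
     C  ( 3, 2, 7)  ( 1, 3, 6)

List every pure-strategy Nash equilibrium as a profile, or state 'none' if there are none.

(A,P,X): NE
(A,P,Y): not NE [P2→Q gives 7>0; P3→Z gives 7>5]
(A,P,Z): NE
(A,Q,X): not NE [P1→C gives 9>6]
(A,Q,Y): not NE [P3→X gives 7>2]
(A,Q,Z): not NE [P2→P gives 9>7; P3→X gives 7>5]
(B,P,X): not NE [P1→A gives 9>5; P3→Z gives 7>1]
(B,P,Y): not NE [P1→A gives 8>5; P3→Z gives 7>1]
(B,P,Z): not NE [P2→Q gives 4>2]
(B,Q,X): not NE [P1→C gives 9>4; P3→Z gives 9>2]
(B,Q,Y): not NE [P1→A gives 8>5; P2→P gives 5>0]
(B,Q,Z): not NE [P1→A gives 3>1]
(C,P,X): not NE [P1→A gives 9>1; P3→Z gives 7>2]
(C,P,Y): not NE [P1→A gives 8>6; P2→Q gives 1>0; P3→Z gives 7>0]
(C,P,Z): not NE [P1→B gives 6>3; P2→Q gives 3>2]
(C,Q,X): not NE [P2→P gives 5>2]
(C,Q,Y): not NE [P1→A gives 8>1; P3→X gives 9>1]
(C,Q,Z): not NE [P1→A gives 3>1; P3→X gives 9>6]

Nash profiles: (A,P,X), (A,P,Z)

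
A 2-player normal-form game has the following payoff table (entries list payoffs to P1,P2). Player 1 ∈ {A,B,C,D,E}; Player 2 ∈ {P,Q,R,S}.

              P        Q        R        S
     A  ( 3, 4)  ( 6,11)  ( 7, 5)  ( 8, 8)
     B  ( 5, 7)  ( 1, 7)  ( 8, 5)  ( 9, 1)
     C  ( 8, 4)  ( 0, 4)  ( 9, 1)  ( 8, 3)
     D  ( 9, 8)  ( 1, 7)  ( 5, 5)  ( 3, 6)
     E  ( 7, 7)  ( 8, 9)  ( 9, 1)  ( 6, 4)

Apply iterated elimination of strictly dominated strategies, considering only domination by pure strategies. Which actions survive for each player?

P2 drop R (Q beats it: A:11>5 B:7>5 C:4>1 D:7>5 E:9>1)
P2 drop S (Q beats it: A:11>8 B:7>1 C:4>3 D:7>6 E:9>4)
P1 drop A (E beats it: P:7>3 Q:8>6)
P1 drop B (E beats it: P:7>5 Q:8>1)
P1 drop C (D beats it: P:9>8 Q:1>0)
P1→{D,E} P2→{P,Q}

Remaining: P1:{D,E} P2:{P,Q}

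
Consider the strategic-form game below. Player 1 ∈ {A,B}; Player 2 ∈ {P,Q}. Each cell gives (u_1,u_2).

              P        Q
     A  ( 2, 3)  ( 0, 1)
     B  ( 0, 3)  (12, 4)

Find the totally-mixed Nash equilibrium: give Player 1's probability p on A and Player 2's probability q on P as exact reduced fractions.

P1 indiff ⇒ q·2+(1-q)·0 = q·0+(1-q)·12 ⇒ q(2) = (1-q)(12) ⇒ q = 6/7
P2 indiff ⇒ p·3+(1-p)·3 = p·1+(1-p)·4 ⇒ p(2) = (1-p)(1) ⇒ p = 1/3

(p,q) = (1/3, 6/7)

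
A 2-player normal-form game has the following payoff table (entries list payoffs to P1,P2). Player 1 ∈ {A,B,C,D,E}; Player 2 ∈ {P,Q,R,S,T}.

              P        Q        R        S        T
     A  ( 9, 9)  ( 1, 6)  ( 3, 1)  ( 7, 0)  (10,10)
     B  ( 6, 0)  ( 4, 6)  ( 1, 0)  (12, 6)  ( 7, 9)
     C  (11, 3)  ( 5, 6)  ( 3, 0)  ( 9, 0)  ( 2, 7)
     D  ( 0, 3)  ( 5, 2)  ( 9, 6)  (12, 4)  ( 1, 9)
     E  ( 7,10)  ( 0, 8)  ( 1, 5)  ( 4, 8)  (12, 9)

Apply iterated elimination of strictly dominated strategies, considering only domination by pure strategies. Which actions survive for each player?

Survivors P1:{A,C,E} P2:{P,T}

P2 drop Q (T beats it: A:10>6 B:9>6 C:7>6 D:9>2 E:9>8)
P2 drop R (T beats it: A:10>1 B:9>0 C:7>0 D:9>6 E:9>5)
P2 drop S (T beats it: A:10>0 B:9>6 C:7>0 D:9>4 E:9>8)
P1 drop B (A beats it: P:9>6 T:10>7)
P1 drop D (A beats it: P:9>0 T:10>1)
P1→{A,C,E} P2→{P,T}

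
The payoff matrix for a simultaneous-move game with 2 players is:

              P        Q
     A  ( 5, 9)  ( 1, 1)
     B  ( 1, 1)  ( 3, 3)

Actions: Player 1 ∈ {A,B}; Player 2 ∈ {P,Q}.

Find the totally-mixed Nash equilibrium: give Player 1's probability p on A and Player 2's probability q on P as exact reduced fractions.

P1 indiff ⇒ q·5+(1-q)·1 = q·1+(1-q)·3 ⇒ q(4) = (1-q)(2) ⇒ q = 1/3
P2 indiff ⇒ p·9+(1-p)·1 = p·1+(1-p)·3 ⇒ p(8) = (1-p)(2) ⇒ p = 1/5

P1 mixes 1/5 on A; P2 mixes 1/3 on P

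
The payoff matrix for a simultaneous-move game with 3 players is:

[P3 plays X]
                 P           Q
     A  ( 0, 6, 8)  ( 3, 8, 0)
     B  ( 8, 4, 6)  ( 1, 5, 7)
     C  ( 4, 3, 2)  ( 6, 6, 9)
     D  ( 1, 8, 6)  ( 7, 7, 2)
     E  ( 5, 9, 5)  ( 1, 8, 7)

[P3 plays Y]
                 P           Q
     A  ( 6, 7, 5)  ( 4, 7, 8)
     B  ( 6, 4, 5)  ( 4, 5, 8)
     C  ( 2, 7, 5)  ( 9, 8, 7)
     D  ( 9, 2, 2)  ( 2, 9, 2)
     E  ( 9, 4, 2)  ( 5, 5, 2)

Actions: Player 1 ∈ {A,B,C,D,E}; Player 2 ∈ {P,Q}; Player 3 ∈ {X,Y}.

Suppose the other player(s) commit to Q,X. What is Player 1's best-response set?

u_1(A vs Q,X) = 3
u_1(B vs Q,X) = 1
u_1(C vs Q,X) = 6
u_1(D vs Q,X) = 7
u_1(E vs Q,X) = 1
max payoff 7 at {D}

BR_1 = {D}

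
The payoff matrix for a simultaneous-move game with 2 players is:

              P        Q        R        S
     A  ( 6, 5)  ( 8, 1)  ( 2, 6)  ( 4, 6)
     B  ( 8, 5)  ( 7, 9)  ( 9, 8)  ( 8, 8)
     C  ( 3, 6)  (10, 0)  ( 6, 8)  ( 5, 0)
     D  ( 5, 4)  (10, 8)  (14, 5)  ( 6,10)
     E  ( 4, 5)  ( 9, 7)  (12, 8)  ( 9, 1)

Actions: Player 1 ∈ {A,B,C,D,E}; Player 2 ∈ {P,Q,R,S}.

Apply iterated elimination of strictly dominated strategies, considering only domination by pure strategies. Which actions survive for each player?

P2 drop P (R beats it: A:6>5 B:8>5 C:8>6 D:5>4 E:8>5)
P1 drop A (C beats it: Q:10>8 R:6>2 S:5>4)
P1 drop B (E beats it: Q:9>7 R:12>9 S:9>8)
P1→{C,D,E} P2→{Q,R,S}

Remaining: P1:{C,D,E} P2:{Q,R,S}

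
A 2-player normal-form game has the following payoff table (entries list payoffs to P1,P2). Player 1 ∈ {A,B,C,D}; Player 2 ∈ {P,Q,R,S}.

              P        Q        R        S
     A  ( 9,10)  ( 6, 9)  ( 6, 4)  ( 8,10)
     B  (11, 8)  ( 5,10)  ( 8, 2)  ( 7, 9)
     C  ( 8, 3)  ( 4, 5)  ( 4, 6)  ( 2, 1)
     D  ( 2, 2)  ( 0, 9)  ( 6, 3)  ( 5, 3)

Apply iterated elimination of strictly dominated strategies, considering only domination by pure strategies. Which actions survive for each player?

IESDS → P1:{A,B} P2:{P,Q,S}

P1 drop C (A beats it: P:9>8 Q:6>4 R:6>4 S:8>2)
P1 drop D (B beats it: P:11>2 Q:5>0 R:8>6 S:7>5)
P2 drop R (P beats it: A:10>4 B:8>2)
P1→{A,B} P2→{P,Q,S}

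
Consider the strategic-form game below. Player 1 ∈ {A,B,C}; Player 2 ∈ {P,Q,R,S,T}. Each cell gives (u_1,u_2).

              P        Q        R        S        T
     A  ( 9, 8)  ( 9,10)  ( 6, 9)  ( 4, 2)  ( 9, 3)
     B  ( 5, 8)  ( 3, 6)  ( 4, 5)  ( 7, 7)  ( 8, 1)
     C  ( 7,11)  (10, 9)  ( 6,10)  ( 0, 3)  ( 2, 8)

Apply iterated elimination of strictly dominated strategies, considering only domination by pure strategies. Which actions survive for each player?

Remaining: P1:{A,C} P2:{P,Q,R}

P2 drop S (P beats it: A:8>2 B:8>7 C:11>3)
P1 drop B (A beats it: P:9>5 Q:9>3 R:6>4 T:9>8)
P2 drop T (P beats it: A:8>3 C:11>8)
P1→{A,C} P2→{P,Q,R}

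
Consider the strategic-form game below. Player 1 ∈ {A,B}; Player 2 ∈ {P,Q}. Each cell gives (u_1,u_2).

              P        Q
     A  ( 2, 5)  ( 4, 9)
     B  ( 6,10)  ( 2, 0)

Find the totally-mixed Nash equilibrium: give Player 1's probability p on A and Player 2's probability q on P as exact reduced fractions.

P1 mixes 5/7 on A; P2 mixes 1/3 on P

P1 indiff ⇒ q·2+(1-q)·4 = q·6+(1-q)·2 ⇒ q(-4) = (1-q)(-2) ⇒ q = 1/3
P2 indiff ⇒ p·5+(1-p)·10 = p·9+(1-p)·0 ⇒ p(-4) = (1-p)(-10) ⇒ p = 5/7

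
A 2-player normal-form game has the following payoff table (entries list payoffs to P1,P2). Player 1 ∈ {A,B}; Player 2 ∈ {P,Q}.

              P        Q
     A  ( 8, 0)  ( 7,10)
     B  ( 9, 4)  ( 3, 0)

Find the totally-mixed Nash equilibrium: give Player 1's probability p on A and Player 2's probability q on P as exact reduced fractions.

P1 mixes 2/7 on A; P2 mixes 4/5 on P

P1 indiff ⇒ q·8+(1-q)·7 = q·9+(1-q)·3 ⇒ q(-1) = (1-q)(-4) ⇒ q = 4/5
P2 indiff ⇒ p·0+(1-p)·4 = p·10+(1-p)·0 ⇒ p(-10) = (1-p)(-4) ⇒ p = 2/7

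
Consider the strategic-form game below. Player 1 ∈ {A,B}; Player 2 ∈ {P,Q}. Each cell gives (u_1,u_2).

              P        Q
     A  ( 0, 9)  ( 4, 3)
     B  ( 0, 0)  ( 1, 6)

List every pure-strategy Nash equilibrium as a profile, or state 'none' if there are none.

NE set: (A,P)

(A,P): NE
(A,Q): not NE [P2→P gives 9>3]
(B,P): not NE [P2→Q gives 6>0]
(B,Q): not NE [P1→A gives 4>1]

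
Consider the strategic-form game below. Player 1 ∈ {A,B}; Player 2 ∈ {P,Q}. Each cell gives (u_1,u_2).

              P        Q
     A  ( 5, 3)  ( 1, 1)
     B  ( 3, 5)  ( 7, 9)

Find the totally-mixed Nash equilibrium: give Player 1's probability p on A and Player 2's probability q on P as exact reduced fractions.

(p,q) = (2/3, 3/4)

P1 indiff ⇒ q·5+(1-q)·1 = q·3+(1-q)·7 ⇒ q(2) = (1-q)(6) ⇒ q = 3/4
P2 indiff ⇒ p·3+(1-p)·5 = p·1+(1-p)·9 ⇒ p(2) = (1-p)(4) ⇒ p = 2/3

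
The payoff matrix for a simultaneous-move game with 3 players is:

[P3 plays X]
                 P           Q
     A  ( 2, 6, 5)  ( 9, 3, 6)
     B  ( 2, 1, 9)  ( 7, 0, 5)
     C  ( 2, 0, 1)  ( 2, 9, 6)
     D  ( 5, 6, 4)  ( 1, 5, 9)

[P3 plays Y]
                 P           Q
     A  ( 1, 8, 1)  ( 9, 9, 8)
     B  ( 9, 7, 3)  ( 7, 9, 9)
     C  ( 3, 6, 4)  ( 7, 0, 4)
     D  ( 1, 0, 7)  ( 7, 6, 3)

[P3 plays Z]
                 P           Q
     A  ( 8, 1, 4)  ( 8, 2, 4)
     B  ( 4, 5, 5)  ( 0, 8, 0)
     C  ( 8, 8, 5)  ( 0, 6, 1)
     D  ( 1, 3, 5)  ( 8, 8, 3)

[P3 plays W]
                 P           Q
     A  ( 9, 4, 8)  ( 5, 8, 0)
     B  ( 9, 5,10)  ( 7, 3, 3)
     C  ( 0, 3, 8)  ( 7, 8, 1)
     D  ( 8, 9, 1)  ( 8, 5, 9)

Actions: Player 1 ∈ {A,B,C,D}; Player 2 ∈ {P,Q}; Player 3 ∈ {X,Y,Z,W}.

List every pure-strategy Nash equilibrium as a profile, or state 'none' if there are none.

(A,P,X): not NE [P1→D gives 5>2; P3→W gives 8>5]
(A,P,Y): not NE [P1→B gives 9>1; P2→Q gives 9>8; P3→W gives 8>1]
(A,P,Z): not NE [P2→Q gives 2>1; P3→W gives 8>4]
(A,P,W): not NE [P2→Q gives 8>4]
(A,Q,X): not NE [P2→P gives 6>3; P3→Y gives 8>6]
(A,Q,Y): NE
(A,Q,Z): not NE [P3→Y gives 8>4]
(A,Q,W): not NE [P1→D gives 8>5; P3→Y gives 8>0]
(B,P,X): not NE [P1→D gives 5>2; P3→W gives 10>9]
(B,P,Y): not NE [P2→Q gives 9>7; P3→W gives 10>3]
(B,P,Z): not NE [P1→C gives 8>4; P2→Q gives 8>5; P3→W gives 10>5]
(B,P,W): NE
(B,Q,X): not NE [P1→A gives 9>7; P2→P gives 1>0; P3→Y gives 9>5]
(B,Q,Y): not NE [P1→A gives 9>7]
(B,Q,Z): not NE [P1→D gives 8>0; P3→Y gives 9>0]
(B,Q,W): not NE [P1→D gives 8>7; P2→P gives 5>3; P3→Y gives 9>3]
(C,P,X): not NE [P1→D gives 5>2; P2→Q gives 9>0; P3→W gives 8>1]
(C,P,Y): not NE [P1→B gives 9>3; P3→W gives 8>4]
(C,P,Z): not NE [P3→W gives 8>5]
(C,P,W): not NE [P1→B gives 9>0; P2→Q gives 8>3]
(C,Q,X): not NE [P1→A gives 9>2]
(C,Q,Y): not NE [P1→A gives 9>7; P2→P gives 6>0; P3→X gives 6>4]
(C,Q,Z): not NE [P1→D gives 8>0; P2→P gives 8>6; P3→X gives 6>1]
(C,Q,W): not NE [P1→D gives 8>7; P3→X gives 6>1]
(D,P,X): not NE [P3→Y gives 7>4]
(D,P,Y): not NE [P1→B gives 9>1; P2→Q gives 6>0]
(D,P,Z): not NE [P1→C gives 8>1; P2→Q gives 8>3; P3→Y gives 7>5]
(D,P,W): not NE [P1→B gives 9>8; P3→Y gives 7>1]
(D,Q,X): not NE [P1→A gives 9>1; P2→P gives 6>5]
(D,Q,Y): not NE [P1→A gives 9>7; P3→W gives 9>3]
(D,Q,Z): not NE [P3→W gives 9>3]
(D,Q,W): not NE [P2→P gives 9>5]

PSNE = {(A,Q,Y), (B,P,W)}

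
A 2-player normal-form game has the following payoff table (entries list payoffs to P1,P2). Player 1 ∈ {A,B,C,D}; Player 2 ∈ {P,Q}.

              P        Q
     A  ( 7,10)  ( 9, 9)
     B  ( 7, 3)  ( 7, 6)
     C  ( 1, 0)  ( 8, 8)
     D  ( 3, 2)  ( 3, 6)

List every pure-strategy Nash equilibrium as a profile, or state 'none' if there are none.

NE set: (A,P)

(A,P): NE
(A,Q): not NE [P2→P gives 10>9]
(B,P): not NE [P2→Q gives 6>3]
(B,Q): not NE [P1→A gives 9>7]
(C,P): not NE [P1→B gives 7>1; P2→Q gives 8>0]
(C,Q): not NE [P1→A gives 9>8]
(D,P): not NE [P1→B gives 7>3; P2→Q gives 6>2]
(D,Q): not NE [P1→A gives 9>3]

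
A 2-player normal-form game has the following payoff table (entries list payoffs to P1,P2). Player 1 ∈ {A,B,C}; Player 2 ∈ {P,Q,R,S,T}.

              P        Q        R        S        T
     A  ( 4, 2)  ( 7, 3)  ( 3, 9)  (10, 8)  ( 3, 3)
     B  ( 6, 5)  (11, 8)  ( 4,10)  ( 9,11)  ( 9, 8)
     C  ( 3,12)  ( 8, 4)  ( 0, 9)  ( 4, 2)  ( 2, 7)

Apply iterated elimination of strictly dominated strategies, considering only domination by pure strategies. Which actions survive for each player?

IESDS → P1:{A,B} P2:{R,S}

P1 drop C (B beats it: P:6>3 Q:11>8 R:4>0 S:9>4 T:9>2)
P2 drop P (Q beats it: A:3>2 B:8>5)
P2 drop Q (R beats it: A:9>3 B:10>8)
P2 drop T (R beats it: A:9>3 B:10>8)
P1→{A,B} P2→{R,S}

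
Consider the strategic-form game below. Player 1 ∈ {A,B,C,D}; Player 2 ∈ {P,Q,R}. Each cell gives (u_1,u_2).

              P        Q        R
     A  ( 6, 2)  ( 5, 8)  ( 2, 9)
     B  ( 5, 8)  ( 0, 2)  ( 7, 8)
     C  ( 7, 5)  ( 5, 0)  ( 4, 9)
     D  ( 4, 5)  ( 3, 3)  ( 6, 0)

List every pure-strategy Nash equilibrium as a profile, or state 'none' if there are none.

PSNE = {(B,R)}

(A,P): not NE [P1→C gives 7>6; P2→R gives 9>2]
(A,Q): not NE [P2→R gives 9>8]
(A,R): not NE [P1→B gives 7>2]
(B,P): not NE [P1→C gives 7>5]
(B,Q): not NE [P1→C gives 5>0; P2→R gives 8>2]
(B,R): NE
(C,P): not NE [P2→R gives 9>5]
(C,Q): not NE [P2→R gives 9>0]
(C,R): not NE [P1→B gives 7>4]
(D,P): not NE [P1→C gives 7>4]
(D,Q): not NE [P1→C gives 5>3; P2→P gives 5>3]
(D,R): not NE [P1→B gives 7>6; P2→P gives 5>0]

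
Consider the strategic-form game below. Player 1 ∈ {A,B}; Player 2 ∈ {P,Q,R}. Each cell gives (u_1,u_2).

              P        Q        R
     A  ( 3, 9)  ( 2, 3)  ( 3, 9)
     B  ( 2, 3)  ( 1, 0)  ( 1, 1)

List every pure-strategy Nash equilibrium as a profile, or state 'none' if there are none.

NE set: (A,P), (A,R)

(A,P): NE
(A,Q): not NE [P2→R gives 9>3]
(A,R): NE
(B,P): not NE [P1→A gives 3>2]
(B,Q): not NE [P1→A gives 2>1; P2→P gives 3>0]
(B,R): not NE [P1→A gives 3>1; P2→P gives 3>1]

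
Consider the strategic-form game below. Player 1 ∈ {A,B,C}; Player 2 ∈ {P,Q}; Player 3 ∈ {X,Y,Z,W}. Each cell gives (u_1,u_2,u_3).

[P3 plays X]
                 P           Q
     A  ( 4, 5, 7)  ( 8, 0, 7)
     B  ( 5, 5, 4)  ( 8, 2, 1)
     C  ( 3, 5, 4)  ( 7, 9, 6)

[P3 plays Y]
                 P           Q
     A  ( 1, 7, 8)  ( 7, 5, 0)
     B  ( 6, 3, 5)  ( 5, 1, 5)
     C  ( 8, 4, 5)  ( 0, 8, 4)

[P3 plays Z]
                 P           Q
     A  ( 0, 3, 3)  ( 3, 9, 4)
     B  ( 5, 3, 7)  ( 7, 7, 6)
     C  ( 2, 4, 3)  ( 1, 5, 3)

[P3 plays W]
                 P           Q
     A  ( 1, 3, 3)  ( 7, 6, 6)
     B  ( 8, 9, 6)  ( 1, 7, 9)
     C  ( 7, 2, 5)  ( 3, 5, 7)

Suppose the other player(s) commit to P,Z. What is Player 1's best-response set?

P1 best: {B}

u_1(A vs P,Z) = 0
u_1(B vs P,Z) = 5
u_1(C vs P,Z) = 2
max payoff 5 at {B}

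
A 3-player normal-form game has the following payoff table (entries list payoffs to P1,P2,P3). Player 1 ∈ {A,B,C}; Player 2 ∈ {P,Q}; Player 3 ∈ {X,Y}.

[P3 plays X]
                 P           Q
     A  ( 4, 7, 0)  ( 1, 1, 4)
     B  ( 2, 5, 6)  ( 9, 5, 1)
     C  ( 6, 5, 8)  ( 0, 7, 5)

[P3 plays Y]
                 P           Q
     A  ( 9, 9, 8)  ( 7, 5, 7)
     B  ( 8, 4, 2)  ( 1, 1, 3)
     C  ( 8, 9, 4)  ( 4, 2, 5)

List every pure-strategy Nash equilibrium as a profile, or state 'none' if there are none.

Nash profiles: (A,P,Y)

(A,P,X): not NE [P1→C gives 6>4; P3→Y gives 8>0]
(A,P,Y): NE
(A,Q,X): not NE [P1→B gives 9>1; P2→P gives 7>1; P3→Y gives 7>4]
(A,Q,Y): not NE [P2→P gives 9>5]
(B,P,X): not NE [P1→C gives 6>2]
(B,P,Y): not NE [P1→A gives 9>8; P3→X gives 6>2]
(B,Q,X): not NE [P3→Y gives 3>1]
(B,Q,Y): not NE [P1→A gives 7>1; P2→P gives 4>1]
(C,P,X): not NE [P2→Q gives 7>5]
(C,P,Y): not NE [P1→A gives 9>8; P3→X gives 8>4]
(C,Q,X): not NE [P1→B gives 9>0]
(C,Q,Y): not NE [P1→A gives 7>4; P2→P gives 9>2]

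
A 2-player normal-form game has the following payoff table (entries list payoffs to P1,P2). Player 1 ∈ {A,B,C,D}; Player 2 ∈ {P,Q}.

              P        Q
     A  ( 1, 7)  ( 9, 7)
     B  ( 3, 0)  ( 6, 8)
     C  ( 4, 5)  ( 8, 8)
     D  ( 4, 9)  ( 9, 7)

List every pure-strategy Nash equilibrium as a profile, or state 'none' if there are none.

(A,P): not NE [P1→D gives 4>1]
(A,Q): NE
(B,P): not NE [P1→D gives 4>3; P2→Q gives 8>0]
(B,Q): not NE [P1→D gives 9>6]
(C,P): not NE [P2→Q gives 8>5]
(C,Q): not NE [P1→D gives 9>8]
(D,P): NE
(D,Q): not NE [P2→P gives 9>7]

Nash profiles: (A,Q), (D,P)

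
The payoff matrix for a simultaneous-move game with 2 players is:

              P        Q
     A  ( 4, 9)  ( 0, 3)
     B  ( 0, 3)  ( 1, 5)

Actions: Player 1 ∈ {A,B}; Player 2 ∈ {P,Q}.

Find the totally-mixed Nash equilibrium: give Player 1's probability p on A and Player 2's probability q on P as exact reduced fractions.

P1 indiff ⇒ q·4+(1-q)·0 = q·0+(1-q)·1 ⇒ q(4) = (1-q)(1) ⇒ q = 1/5
P2 indiff ⇒ p·9+(1-p)·3 = p·3+(1-p)·5 ⇒ p(6) = (1-p)(2) ⇒ p = 1/4

p=1/4, q=1/5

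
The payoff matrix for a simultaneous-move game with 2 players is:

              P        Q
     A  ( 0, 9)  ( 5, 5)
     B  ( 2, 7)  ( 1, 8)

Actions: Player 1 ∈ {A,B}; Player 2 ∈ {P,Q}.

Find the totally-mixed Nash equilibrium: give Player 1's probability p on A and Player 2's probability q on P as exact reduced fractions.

p=1/5, q=2/3

P1 indiff ⇒ q·0+(1-q)·5 = q·2+(1-q)·1 ⇒ q(-2) = (1-q)(-4) ⇒ q = 2/3
P2 indiff ⇒ p·9+(1-p)·7 = p·5+(1-p)·8 ⇒ p(4) = (1-p)(1) ⇒ p = 1/5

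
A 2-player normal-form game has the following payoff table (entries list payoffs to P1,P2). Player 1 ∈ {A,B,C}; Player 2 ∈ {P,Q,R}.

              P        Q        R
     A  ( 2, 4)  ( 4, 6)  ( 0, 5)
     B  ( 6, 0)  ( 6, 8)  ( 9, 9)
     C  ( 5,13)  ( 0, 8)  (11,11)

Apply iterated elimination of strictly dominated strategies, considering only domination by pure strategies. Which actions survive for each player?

P1 drop A (B beats it: P:6>2 Q:6>4 R:9>0)
P2 drop Q (R beats it: B:9>8 C:11>8)
P1→{B,C} P2→{P,R}

Remaining: P1:{B,C} P2:{P,R}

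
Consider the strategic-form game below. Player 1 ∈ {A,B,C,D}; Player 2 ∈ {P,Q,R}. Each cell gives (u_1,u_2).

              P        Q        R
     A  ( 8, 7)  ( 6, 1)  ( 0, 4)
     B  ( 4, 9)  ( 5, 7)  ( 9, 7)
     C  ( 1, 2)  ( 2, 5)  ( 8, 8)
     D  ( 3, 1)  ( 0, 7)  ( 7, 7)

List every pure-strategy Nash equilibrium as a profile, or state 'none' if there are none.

(A,P): NE
(A,Q): not NE [P2→P gives 7>1]
(A,R): not NE [P1→B gives 9>0; P2→P gives 7>4]
(B,P): not NE [P1→A gives 8>4]
(B,Q): not NE [P1→A gives 6>5; P2→P gives 9>7]
(B,R): not NE [P2→P gives 9>7]
(C,P): not NE [P1→A gives 8>1; P2→R gives 8>2]
(C,Q): not NE [P1→A gives 6>2; P2→R gives 8>5]
(C,R): not NE [P1→B gives 9>8]
(D,P): not NE [P1→A gives 8>3; P2→R gives 7>1]
(D,Q): not NE [P1→A gives 6>0]
(D,R): not NE [P1→B gives 9>7]

PSNE = {(A,P)}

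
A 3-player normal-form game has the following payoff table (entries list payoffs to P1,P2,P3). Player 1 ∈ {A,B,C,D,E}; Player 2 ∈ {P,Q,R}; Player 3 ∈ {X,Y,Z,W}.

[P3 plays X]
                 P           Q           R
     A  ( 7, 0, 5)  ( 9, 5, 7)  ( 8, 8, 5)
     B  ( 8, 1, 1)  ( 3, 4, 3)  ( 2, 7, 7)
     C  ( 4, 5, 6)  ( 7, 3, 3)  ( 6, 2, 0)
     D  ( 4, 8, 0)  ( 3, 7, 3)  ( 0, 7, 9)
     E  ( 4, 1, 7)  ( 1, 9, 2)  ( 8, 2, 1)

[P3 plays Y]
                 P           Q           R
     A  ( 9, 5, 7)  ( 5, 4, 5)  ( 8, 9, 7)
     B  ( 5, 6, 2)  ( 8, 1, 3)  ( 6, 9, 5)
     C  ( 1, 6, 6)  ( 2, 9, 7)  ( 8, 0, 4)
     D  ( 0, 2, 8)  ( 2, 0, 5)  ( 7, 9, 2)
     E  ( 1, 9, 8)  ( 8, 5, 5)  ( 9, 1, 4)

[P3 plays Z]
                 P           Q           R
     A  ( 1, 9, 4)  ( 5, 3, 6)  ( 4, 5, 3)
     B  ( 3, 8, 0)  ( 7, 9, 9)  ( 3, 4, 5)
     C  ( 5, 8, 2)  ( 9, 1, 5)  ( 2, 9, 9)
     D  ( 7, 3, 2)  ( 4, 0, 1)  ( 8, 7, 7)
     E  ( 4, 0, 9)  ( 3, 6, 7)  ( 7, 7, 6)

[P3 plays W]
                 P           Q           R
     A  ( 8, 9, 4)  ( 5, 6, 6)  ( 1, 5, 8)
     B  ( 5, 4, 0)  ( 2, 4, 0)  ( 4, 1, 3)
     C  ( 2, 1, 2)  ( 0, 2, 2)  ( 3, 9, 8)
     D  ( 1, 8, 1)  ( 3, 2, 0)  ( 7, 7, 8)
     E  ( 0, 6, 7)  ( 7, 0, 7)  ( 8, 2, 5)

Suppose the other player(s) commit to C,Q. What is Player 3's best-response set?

argmax u_3 = {Y}

u_3(X vs C,Q) = 3
u_3(Y vs C,Q) = 7
u_3(Z vs C,Q) = 5
u_3(W vs C,Q) = 2
max payoff 7 at {Y}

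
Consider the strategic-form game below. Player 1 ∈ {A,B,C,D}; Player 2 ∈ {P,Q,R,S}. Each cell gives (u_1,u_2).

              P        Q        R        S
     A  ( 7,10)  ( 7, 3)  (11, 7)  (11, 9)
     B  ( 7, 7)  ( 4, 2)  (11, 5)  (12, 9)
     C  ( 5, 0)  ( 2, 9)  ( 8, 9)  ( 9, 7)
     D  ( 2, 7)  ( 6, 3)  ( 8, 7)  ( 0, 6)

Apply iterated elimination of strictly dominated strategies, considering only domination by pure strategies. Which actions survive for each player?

Survivors P1:{A,B} P2:{P,S}

P1 drop C (A beats it: P:7>5 Q:7>2 R:11>8 S:11>9)
P1 drop D (A beats it: P:7>2 Q:7>6 R:11>8 S:11>0)
P2 drop Q (P beats it: A:10>3 B:7>2)
P2 drop R (P beats it: A:10>7 B:7>5)
P1→{A,B} P2→{P,S}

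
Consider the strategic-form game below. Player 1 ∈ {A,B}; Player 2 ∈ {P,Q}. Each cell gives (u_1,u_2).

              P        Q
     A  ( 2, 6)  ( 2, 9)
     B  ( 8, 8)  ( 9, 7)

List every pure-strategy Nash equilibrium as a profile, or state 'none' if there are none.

(A,P): not NE [P1→B gives 8>2; P2→Q gives 9>6]
(A,Q): not NE [P1→B gives 9>2]
(B,P): NE
(B,Q): not NE [P2→P gives 8>7]

Nash profiles: (B,P)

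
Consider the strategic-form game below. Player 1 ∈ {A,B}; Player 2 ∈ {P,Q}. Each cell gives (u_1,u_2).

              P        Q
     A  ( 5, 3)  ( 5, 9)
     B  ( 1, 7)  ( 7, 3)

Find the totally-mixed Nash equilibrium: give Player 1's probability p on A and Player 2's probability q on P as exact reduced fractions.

P1 mixes 2/5 on A; P2 mixes 1/3 on P

P1 indiff ⇒ q·5+(1-q)·5 = q·1+(1-q)·7 ⇒ q(4) = (1-q)(2) ⇒ q = 1/3
P2 indiff ⇒ p·3+(1-p)·7 = p·9+(1-p)·3 ⇒ p(-6) = (1-p)(-4) ⇒ p = 2/5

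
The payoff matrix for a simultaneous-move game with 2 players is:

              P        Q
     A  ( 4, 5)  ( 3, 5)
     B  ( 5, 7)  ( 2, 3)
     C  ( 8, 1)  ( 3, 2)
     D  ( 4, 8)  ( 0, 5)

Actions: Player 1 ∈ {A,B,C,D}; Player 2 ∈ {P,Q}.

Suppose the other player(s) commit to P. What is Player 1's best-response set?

BR_1 = {C}

u_1(A vs P) = 4
u_1(B vs P) = 5
u_1(C vs P) = 8
u_1(D vs P) = 4
max payoff 8 at {C}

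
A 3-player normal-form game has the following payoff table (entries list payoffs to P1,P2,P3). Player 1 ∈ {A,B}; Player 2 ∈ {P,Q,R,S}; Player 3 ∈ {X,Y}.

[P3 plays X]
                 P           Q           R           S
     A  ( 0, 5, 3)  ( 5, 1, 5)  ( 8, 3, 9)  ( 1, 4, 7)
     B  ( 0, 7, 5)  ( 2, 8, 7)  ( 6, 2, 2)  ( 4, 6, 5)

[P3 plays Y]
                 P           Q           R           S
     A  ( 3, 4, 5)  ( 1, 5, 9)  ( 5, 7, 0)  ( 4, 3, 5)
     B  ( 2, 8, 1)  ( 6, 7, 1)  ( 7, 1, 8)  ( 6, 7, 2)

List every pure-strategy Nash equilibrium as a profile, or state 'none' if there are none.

No pure NE.

(A,P,X): not NE [P3→Y gives 5>3]
(A,P,Y): not NE [P2→R gives 7>4]
(A,Q,X): not NE [P2→P gives 5>1; P3→Y gives 9>5]
(A,Q,Y): not NE [P1→B gives 6>1; P2→R gives 7>5]
(A,R,X): not NE [P2→P gives 5>3]
(A,R,Y): not NE [P1→B gives 7>5; P3→X gives 9>0]
(A,S,X): not NE [P1→B gives 4>1; P2→P gives 5>4]
(A,S,Y): not NE [P1→B gives 6>4; P2→R gives 7>3; P3→X gives 7>5]
(B,P,X): not NE [P2→Q gives 8>7]
(B,P,Y): not NE [P1→A gives 3>2; P3→X gives 5>1]
(B,Q,X): not NE [P1→A gives 5>2]
(B,Q,Y): not NE [P2→P gives 8>7; P3→X gives 7>1]
(B,R,X): not NE [P1→A gives 8>6; P2→Q gives 8>2; P3→Y gives 8>2]
(B,R,Y): not NE [P2→P gives 8>1]
(B,S,X): not NE [P2→Q gives 8>6]
(B,S,Y): not NE [P2→P gives 8>7; P3→X gives 5>2]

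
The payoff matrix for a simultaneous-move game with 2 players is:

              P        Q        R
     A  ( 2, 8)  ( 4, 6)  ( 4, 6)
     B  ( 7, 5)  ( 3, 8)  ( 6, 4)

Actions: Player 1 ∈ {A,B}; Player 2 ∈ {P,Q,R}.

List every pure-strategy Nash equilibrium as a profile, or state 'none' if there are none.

PSNE: ∅

(A,P): not NE [P1→B gives 7>2]
(A,Q): not NE [P2→P gives 8>6]
(A,R): not NE [P1→B gives 6>4; P2→P gives 8>6]
(B,P): not NE [P2→Q gives 8>5]
(B,Q): not NE [P1→A gives 4>3]
(B,R): not NE [P2→Q gives 8>4]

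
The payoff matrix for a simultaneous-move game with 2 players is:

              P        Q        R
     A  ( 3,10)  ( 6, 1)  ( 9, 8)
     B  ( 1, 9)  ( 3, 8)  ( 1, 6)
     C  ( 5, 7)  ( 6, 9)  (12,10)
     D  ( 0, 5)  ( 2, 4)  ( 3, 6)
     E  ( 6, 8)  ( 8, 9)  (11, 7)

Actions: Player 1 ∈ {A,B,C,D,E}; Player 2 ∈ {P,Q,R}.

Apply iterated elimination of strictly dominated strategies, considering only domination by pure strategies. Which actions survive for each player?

IESDS → P1:{C,E} P2:{Q,R}

P1 drop A (E beats it: P:6>3 Q:8>6 R:11>9)
P1 drop B (C beats it: P:5>1 Q:6>3 R:12>1)
P1 drop D (C beats it: P:5>0 Q:6>2 R:12>3)
P2 drop P (Q beats it: C:9>7 E:9>8)
P1→{C,E} P2→{Q,R}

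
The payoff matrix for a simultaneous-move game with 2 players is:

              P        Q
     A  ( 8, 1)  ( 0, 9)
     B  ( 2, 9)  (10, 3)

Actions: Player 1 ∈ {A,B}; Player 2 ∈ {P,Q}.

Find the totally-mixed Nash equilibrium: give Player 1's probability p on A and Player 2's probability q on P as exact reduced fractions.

P1 indiff ⇒ q·8+(1-q)·0 = q·2+(1-q)·10 ⇒ q(6) = (1-q)(10) ⇒ q = 5/8
P2 indiff ⇒ p·1+(1-p)·9 = p·9+(1-p)·3 ⇒ p(-8) = (1-p)(-6) ⇒ p = 3/7

p=3/7, q=5/8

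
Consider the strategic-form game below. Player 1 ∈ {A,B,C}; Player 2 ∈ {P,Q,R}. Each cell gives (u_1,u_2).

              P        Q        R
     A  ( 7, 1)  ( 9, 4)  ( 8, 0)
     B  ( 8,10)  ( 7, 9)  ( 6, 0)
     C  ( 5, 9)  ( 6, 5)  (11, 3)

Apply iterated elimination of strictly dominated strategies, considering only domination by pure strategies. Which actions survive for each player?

P2 drop R (P beats it: A:1>0 B:10>0 C:9>3)
P1 drop C (A beats it: P:7>5 Q:9>6)
P1→{A,B} P2→{P,Q}

IESDS → P1:{A,B} P2:{P,Q}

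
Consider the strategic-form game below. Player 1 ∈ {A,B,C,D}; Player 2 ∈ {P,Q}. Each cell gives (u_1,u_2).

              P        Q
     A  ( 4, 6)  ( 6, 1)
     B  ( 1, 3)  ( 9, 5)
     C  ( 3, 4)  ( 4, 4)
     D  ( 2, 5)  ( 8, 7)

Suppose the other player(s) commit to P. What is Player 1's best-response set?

P1 best: {A}

u_1(A vs P) = 4
u_1(B vs P) = 1
u_1(C vs P) = 3
u_1(D vs P) = 2
max payoff 4 at {A}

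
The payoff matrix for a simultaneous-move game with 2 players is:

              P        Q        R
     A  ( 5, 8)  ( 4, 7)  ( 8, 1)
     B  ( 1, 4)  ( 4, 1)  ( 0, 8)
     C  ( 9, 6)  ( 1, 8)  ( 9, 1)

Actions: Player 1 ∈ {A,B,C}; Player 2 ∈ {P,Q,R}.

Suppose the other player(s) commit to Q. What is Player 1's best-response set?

argmax u_1 = {A,B}

u_1(A vs Q) = 4
u_1(B vs Q) = 4
u_1(C vs Q) = 1
max payoff 4 at {A,B}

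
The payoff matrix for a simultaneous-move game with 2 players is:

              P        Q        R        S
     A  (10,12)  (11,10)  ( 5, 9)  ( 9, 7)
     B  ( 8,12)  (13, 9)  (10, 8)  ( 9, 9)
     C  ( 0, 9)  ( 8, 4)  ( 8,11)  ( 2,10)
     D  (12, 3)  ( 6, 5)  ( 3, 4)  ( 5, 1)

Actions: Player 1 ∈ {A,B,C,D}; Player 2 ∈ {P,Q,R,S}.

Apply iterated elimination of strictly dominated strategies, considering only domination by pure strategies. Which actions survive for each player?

IESDS → P1:{A,B,D} P2:{P,Q}

P1 drop C (B beats it: P:8>0 Q:13>8 R:10>8 S:9>2)
P2 drop R (Q beats it: A:10>9 B:9>8 D:5>4)
P2 drop S (P beats it: A:12>7 B:12>9 D:3>1)
P1→{A,B,D} P2→{P,Q}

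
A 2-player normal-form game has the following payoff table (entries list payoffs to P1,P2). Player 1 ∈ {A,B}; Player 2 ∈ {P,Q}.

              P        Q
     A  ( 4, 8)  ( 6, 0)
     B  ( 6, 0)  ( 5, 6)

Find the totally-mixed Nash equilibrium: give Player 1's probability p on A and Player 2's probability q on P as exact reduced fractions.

P1 indiff ⇒ q·4+(1-q)·6 = q·6+(1-q)·5 ⇒ q(-2) = (1-q)(-1) ⇒ q = 1/3
P2 indiff ⇒ p·8+(1-p)·0 = p·0+(1-p)·6 ⇒ p(8) = (1-p)(6) ⇒ p = 3/7

P1 mixes 3/7 on A; P2 mixes 1/3 on P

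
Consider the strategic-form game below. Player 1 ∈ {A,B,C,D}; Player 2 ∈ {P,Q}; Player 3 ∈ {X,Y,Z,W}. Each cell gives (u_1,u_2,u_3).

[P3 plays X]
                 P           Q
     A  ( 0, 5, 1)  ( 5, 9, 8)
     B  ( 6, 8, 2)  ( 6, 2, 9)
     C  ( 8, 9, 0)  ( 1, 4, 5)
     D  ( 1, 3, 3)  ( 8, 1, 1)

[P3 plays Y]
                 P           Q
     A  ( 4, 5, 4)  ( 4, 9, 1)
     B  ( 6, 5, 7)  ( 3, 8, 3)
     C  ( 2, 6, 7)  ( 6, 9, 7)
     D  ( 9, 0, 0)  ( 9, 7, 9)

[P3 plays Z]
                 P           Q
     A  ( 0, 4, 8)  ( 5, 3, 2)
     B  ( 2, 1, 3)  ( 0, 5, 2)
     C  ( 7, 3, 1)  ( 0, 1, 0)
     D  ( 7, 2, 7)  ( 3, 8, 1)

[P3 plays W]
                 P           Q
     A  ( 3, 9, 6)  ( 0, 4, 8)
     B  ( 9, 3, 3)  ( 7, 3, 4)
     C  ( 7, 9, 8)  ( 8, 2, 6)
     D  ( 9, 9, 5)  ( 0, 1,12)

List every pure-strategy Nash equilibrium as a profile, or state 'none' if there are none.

Equilibria: none

(A,P,X): not NE [P1→C gives 8>0; P2→Q gives 9>5; P3→Z gives 8>1]
(A,P,Y): not NE [P1→D gives 9>4; P2→Q gives 9>5; P3→Z gives 8>4]
(A,P,Z): not NE [P1→D gives 7>0]
(A,P,W): not NE [P1→D gives 9>3; P3→Z gives 8>6]
(A,Q,X): not NE [P1→D gives 8>5]
(A,Q,Y): not NE [P1→D gives 9>4; P3→W gives 8>1]
(A,Q,Z): not NE [P2→P gives 4>3; P3→W gives 8>2]
(A,Q,W): not NE [P1→C gives 8>0; P2→P gives 9>4]
(B,P,X): not NE [P1→C gives 8>6; P3→Y gives 7>2]
(B,P,Y): not NE [P1→D gives 9>6; P2→Q gives 8>5]
(B,P,Z): not NE [P1→D gives 7>2; P2→Q gives 5>1; P3→Y gives 7>3]
(B,P,W): not NE [P3→Y gives 7>3]
(B,Q,X): not NE [P1→D gives 8>6; P2→P gives 8>2]
(B,Q,Y): not NE [P1→D gives 9>3; P3→X gives 9>3]
(B,Q,Z): not NE [P1→A gives 5>0; P3→X gives 9>2]
(B,Q,W): not NE [P1→C gives 8>7; P3→X gives 9>4]
(C,P,X): not NE [P3→W gives 8>0]
(C,P,Y): not NE [P1→D gives 9>2; P2→Q gives 9>6; P3→W gives 8>7]
(C,P,Z): not NE [P3→W gives 8>1]
(C,P,W): not NE [P1→D gives 9>7]
(C,Q,X): not NE [P1→D gives 8>1; P2→P gives 9>4; P3→Y gives 7>5]
(C,Q,Y): not NE [P1→D gives 9>6]
(C,Q,Z): not NE [P1→A gives 5>0; P2→P gives 3>1; P3→Y gives 7>0]
(C,Q,W): not NE [P2→P gives 9>2; P3→Y gives 7>6]
(D,P,X): not NE [P1→C gives 8>1; P3→Z gives 7>3]
(D,P,Y): not NE [P2→Q gives 7>0; P3→Z gives 7>0]
(D,P,Z): not NE [P2→Q gives 8>2]
(D,P,W): not NE [P3→Z gives 7>5]
(D,Q,X): not NE [P2→P gives 3>1; P3→W gives 12>1]
(D,Q,Y): not NE [P3→W gives 12>9]
(D,Q,Z): not NE [P1→A gives 5>3; P3→W gives 12>1]
(D,Q,W): not NE [P1→C gives 8>0; P2→P gives 9>1]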